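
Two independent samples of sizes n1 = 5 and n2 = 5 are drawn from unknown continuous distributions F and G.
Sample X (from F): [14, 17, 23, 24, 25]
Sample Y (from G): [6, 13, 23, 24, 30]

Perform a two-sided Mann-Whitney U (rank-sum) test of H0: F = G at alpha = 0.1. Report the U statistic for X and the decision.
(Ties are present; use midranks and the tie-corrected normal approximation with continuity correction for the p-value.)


Step 1: Combine and sort all 10 observations; assign midranks.
sorted (value, group): (6,Y), (13,Y), (14,X), (17,X), (23,X), (23,Y), (24,X), (24,Y), (25,X), (30,Y)
ranks: 6->1, 13->2, 14->3, 17->4, 23->5.5, 23->5.5, 24->7.5, 24->7.5, 25->9, 30->10
Step 2: Rank sum for X: R1 = 3 + 4 + 5.5 + 7.5 + 9 = 29.
Step 3: U_X = R1 - n1(n1+1)/2 = 29 - 5*6/2 = 29 - 15 = 14.
       U_Y = n1*n2 - U_X = 25 - 14 = 11.
Step 4: Ties are present, so use the tie-corrected normal approximation (with continuity correction) for the p-value.
Step 5: p-value = 0.833534; compare to alpha = 0.1. fail to reject H0.

U_X = 14, p = 0.833534, fail to reject H0 at alpha = 0.1.


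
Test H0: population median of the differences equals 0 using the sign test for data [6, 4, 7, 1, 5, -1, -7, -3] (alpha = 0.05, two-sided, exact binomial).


Step 1: Discard zero differences. Original n = 8; n_eff = number of nonzero differences = 8.
Nonzero differences (with sign): +6, +4, +7, +1, +5, -1, -7, -3
Step 2: Count signs: positive = 5, negative = 3.
Step 3: Under H0: P(positive) = 0.5, so the number of positives S ~ Bin(8, 0.5).
Step 4: Two-sided exact p-value = sum of Bin(8,0.5) probabilities at or below the observed probability = 0.726562.
Step 5: alpha = 0.05. fail to reject H0.

n_eff = 8, pos = 5, neg = 3, p = 0.726562, fail to reject H0.


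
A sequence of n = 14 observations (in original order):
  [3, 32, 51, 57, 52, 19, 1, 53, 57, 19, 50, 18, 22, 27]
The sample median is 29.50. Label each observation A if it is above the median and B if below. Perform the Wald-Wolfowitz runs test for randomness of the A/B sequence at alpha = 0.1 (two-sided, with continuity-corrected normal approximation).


Step 1: Compute median = 29.50; label A = above, B = below.
Labels in order: BAAAABBAABABBB  (n_A = 7, n_B = 7)
Step 2: Count runs R = 7.
Step 3: Under H0 (random ordering), E[R] = 2*n_A*n_B/(n_A+n_B) + 1 = 2*7*7/14 + 1 = 8.0000.
        Var[R] = 2*n_A*n_B*(2*n_A*n_B - n_A - n_B) / ((n_A+n_B)^2 * (n_A+n_B-1)) = 8232/2548 = 3.2308.
        SD[R] = 1.7974.
Step 4: Continuity-corrected z = (R + 0.5 - E[R]) / SD[R] = (7 + 0.5 - 8.0000) / 1.7974 = -0.2782.
Step 5: Two-sided p-value via normal approximation = 2*(1 - Phi(|z|)) = 0.780879.
Step 6: alpha = 0.1. fail to reject H0.

R = 7, z = -0.2782, p = 0.780879, fail to reject H0.


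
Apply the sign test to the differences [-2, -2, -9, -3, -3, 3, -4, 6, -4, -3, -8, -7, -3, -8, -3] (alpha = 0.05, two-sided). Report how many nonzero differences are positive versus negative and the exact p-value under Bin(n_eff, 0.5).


Step 1: Discard zero differences. Original n = 15; n_eff = number of nonzero differences = 15.
Nonzero differences (with sign): -2, -2, -9, -3, -3, +3, -4, +6, -4, -3, -8, -7, -3, -8, -3
Step 2: Count signs: positive = 2, negative = 13.
Step 3: Under H0: P(positive) = 0.5, so the number of positives S ~ Bin(15, 0.5).
Step 4: Two-sided exact p-value = sum of Bin(15,0.5) probabilities at or below the observed probability = 0.007385.
Step 5: alpha = 0.05. reject H0.

n_eff = 15, pos = 2, neg = 13, p = 0.007385, reject H0.


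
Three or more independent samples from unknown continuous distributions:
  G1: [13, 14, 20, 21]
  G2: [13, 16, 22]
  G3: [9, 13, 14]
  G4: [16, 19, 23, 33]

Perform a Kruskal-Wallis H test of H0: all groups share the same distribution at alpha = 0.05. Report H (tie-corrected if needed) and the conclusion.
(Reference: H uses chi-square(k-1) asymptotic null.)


Step 1: Combine all N = 14 observations and assign midranks.
sorted (value, group, rank): (9,G3,1), (13,G1,3), (13,G2,3), (13,G3,3), (14,G1,5.5), (14,G3,5.5), (16,G2,7.5), (16,G4,7.5), (19,G4,9), (20,G1,10), (21,G1,11), (22,G2,12), (23,G4,13), (33,G4,14)
Step 2: Sum ranks within each group.
R_1 = 29.5 (n_1 = 4)
R_2 = 22.5 (n_2 = 3)
R_3 = 9.5 (n_3 = 3)
R_4 = 43.5 (n_4 = 4)
Step 3: H = 12/(N(N+1)) * sum(R_i^2/n_i) - 3(N+1)
     = 12/(14*15) * (29.5^2/4 + 22.5^2/3 + 9.5^2/3 + 43.5^2/4) - 3*15
     = 0.057143 * 889.458 - 45
     = 5.826190.
Step 4: Ties present; correction factor C = 1 - 36/(14^3 - 14) = 0.986813. Corrected H = 5.826190 / 0.986813 = 5.904046.
Step 5: Under H0, H ~ chi^2(3); p-value = 0.116373.
Step 6: alpha = 0.05. fail to reject H0.

H = 5.9040, df = 3, p = 0.116373, fail to reject H0.


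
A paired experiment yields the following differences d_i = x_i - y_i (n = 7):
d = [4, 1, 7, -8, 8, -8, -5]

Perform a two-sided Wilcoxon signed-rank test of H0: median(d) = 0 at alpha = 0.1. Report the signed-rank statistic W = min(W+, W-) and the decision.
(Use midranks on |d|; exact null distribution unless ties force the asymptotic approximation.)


Step 1: Drop any zero differences (none here) and take |d_i|.
|d| = [4, 1, 7, 8, 8, 8, 5]
Step 2: Midrank |d_i| (ties get averaged ranks).
ranks: |4|->2, |1|->1, |7|->4, |8|->6, |8|->6, |8|->6, |5|->3
Step 3: Attach original signs; sum ranks with positive sign and with negative sign.
W+ = 2 + 1 + 4 + 6 = 13
W- = 6 + 6 + 3 = 15
(Check: W+ + W- = 28 should equal n(n+1)/2 = 28.)
Step 4: Test statistic W = min(W+, W-) = 13.
Step 5: Ties in |d|, so use the tie-corrected normal approximation.
        E[W] = n(n+1)/4 = 7*8/4 = 14.
        Tie groups: |d|=8 (t=3); sum(t^3 - t) = 24.
        Var[W] = n(n+1)(2n+1)/24 - sum(t^3-t)/48 = 840/24 - 24/48 = 34.5.
        z = (W - E[W]) / sqrt(Var[W]) = (13 - 14) / 5.8737 = -0.1703.
        Two-sided p = 2*Phi(z) = 0.864813.
Step 6: alpha = 0.1. fail to reject H0.

W+ = 13, W- = 15, W = min = 13, p = 0.864813, fail to reject H0.


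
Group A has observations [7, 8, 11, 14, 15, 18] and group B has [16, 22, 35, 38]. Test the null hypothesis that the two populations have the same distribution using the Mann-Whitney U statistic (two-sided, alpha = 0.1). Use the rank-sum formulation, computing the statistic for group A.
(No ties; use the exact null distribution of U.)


Step 1: Combine and sort all 10 observations; assign midranks.
sorted (value, group): (7,X), (8,X), (11,X), (14,X), (15,X), (16,Y), (18,X), (22,Y), (35,Y), (38,Y)
ranks: 7->1, 8->2, 11->3, 14->4, 15->5, 16->6, 18->7, 22->8, 35->9, 38->10
Step 2: Rank sum for X: R1 = 1 + 2 + 3 + 4 + 5 + 7 = 22.
Step 3: U_X = R1 - n1(n1+1)/2 = 22 - 6*7/2 = 22 - 21 = 1.
       U_Y = n1*n2 - U_X = 24 - 1 = 23.
Step 4: No ties, so the exact null distribution of U (based on enumerating the C(10,6) = 210 equally likely rank assignments) gives the two-sided p-value.
Step 5: p-value = 0.019048; compare to alpha = 0.1. reject H0.

U_X = 1, p = 0.019048, reject H0 at alpha = 0.1.


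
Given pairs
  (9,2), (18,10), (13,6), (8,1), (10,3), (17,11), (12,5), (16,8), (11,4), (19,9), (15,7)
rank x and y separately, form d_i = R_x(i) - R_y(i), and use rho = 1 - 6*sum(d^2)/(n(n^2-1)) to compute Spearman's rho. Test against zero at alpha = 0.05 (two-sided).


Step 1: Rank x and y separately (midranks; no ties here).
rank(x): 9->2, 18->10, 13->6, 8->1, 10->3, 17->9, 12->5, 16->8, 11->4, 19->11, 15->7
rank(y): 2->2, 10->10, 6->6, 1->1, 3->3, 11->11, 5->5, 8->8, 4->4, 9->9, 7->7
Step 2: d_i = R_x(i) - R_y(i); compute d_i^2.
  (2-2)^2=0, (10-10)^2=0, (6-6)^2=0, (1-1)^2=0, (3-3)^2=0, (9-11)^2=4, (5-5)^2=0, (8-8)^2=0, (4-4)^2=0, (11-9)^2=4, (7-7)^2=0
sum(d^2) = 8.
Step 3: rho = 1 - 6*8 / (11*(11^2 - 1)) = 1 - 48/1320 = 0.963636.
Step 4: Under H0, t = rho * sqrt((n-2)/(1-rho^2)) = 10.8186 ~ t(9).
Step 5: Two-sided p-value from the t-distribution with 9 df = 0.000002.
Step 6: alpha = 0.05. reject H0.

rho = 0.9636, p = 0.000002, reject H0 at alpha = 0.05.


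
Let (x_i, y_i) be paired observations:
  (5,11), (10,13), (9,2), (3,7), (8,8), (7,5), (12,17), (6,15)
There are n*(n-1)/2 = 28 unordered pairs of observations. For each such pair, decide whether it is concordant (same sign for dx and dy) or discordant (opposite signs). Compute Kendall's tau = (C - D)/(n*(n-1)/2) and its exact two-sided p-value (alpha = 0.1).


Step 1: Enumerate the 28 unordered pairs (i,j) with i<j and classify each by sign(x_j-x_i) * sign(y_j-y_i).
  (1,2):dx=+5,dy=+2->C; (1,3):dx=+4,dy=-9->D; (1,4):dx=-2,dy=-4->C; (1,5):dx=+3,dy=-3->D
  (1,6):dx=+2,dy=-6->D; (1,7):dx=+7,dy=+6->C; (1,8):dx=+1,dy=+4->C; (2,3):dx=-1,dy=-11->C
  (2,4):dx=-7,dy=-6->C; (2,5):dx=-2,dy=-5->C; (2,6):dx=-3,dy=-8->C; (2,7):dx=+2,dy=+4->C
  (2,8):dx=-4,dy=+2->D; (3,4):dx=-6,dy=+5->D; (3,5):dx=-1,dy=+6->D; (3,6):dx=-2,dy=+3->D
  (3,7):dx=+3,dy=+15->C; (3,8):dx=-3,dy=+13->D; (4,5):dx=+5,dy=+1->C; (4,6):dx=+4,dy=-2->D
  (4,7):dx=+9,dy=+10->C; (4,8):dx=+3,dy=+8->C; (5,6):dx=-1,dy=-3->C; (5,7):dx=+4,dy=+9->C
  (5,8):dx=-2,dy=+7->D; (6,7):dx=+5,dy=+12->C; (6,8):dx=-1,dy=+10->D; (7,8):dx=-6,dy=-2->C
Step 2: C = 17, D = 11, total pairs = 28.
Step 3: tau = (C - D)/(n(n-1)/2) = (17 - 11)/28 = 0.214286.
Step 4: Exact two-sided p-value (enumerate n! = 40320 permutations of y under H0): p = 0.548413.
Step 5: alpha = 0.1. fail to reject H0.

tau_b = 0.2143 (C=17, D=11), p = 0.548413, fail to reject H0.


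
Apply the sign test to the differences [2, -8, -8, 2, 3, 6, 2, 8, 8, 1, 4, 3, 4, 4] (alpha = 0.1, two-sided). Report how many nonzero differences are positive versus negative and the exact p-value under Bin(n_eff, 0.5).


Step 1: Discard zero differences. Original n = 14; n_eff = number of nonzero differences = 14.
Nonzero differences (with sign): +2, -8, -8, +2, +3, +6, +2, +8, +8, +1, +4, +3, +4, +4
Step 2: Count signs: positive = 12, negative = 2.
Step 3: Under H0: P(positive) = 0.5, so the number of positives S ~ Bin(14, 0.5).
Step 4: Two-sided exact p-value = sum of Bin(14,0.5) probabilities at or below the observed probability = 0.012939.
Step 5: alpha = 0.1. reject H0.

n_eff = 14, pos = 12, neg = 2, p = 0.012939, reject H0.


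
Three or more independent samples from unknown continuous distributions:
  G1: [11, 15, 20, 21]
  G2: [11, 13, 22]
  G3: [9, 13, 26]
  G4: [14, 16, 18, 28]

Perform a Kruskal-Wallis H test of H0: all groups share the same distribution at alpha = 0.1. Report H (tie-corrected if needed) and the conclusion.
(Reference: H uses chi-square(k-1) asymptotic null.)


Step 1: Combine all N = 14 observations and assign midranks.
sorted (value, group, rank): (9,G3,1), (11,G1,2.5), (11,G2,2.5), (13,G2,4.5), (13,G3,4.5), (14,G4,6), (15,G1,7), (16,G4,8), (18,G4,9), (20,G1,10), (21,G1,11), (22,G2,12), (26,G3,13), (28,G4,14)
Step 2: Sum ranks within each group.
R_1 = 30.5 (n_1 = 4)
R_2 = 19 (n_2 = 3)
R_3 = 18.5 (n_3 = 3)
R_4 = 37 (n_4 = 4)
Step 3: H = 12/(N(N+1)) * sum(R_i^2/n_i) - 3(N+1)
     = 12/(14*15) * (30.5^2/4 + 19^2/3 + 18.5^2/3 + 37^2/4) - 3*15
     = 0.057143 * 809.229 - 45
     = 1.241667.
Step 4: Ties present; correction factor C = 1 - 12/(14^3 - 14) = 0.995604. Corrected H = 1.241667 / 0.995604 = 1.247149.
Step 5: Under H0, H ~ chi^2(3); p-value = 0.741720.
Step 6: alpha = 0.1. fail to reject H0.

H = 1.2471, df = 3, p = 0.741720, fail to reject H0.


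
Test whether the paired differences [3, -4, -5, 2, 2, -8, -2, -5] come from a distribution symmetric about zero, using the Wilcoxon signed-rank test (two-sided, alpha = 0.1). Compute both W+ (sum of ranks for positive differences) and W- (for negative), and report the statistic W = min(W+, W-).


Step 1: Drop any zero differences (none here) and take |d_i|.
|d| = [3, 4, 5, 2, 2, 8, 2, 5]
Step 2: Midrank |d_i| (ties get averaged ranks).
ranks: |3|->4, |4|->5, |5|->6.5, |2|->2, |2|->2, |8|->8, |2|->2, |5|->6.5
Step 3: Attach original signs; sum ranks with positive sign and with negative sign.
W+ = 4 + 2 + 2 = 8
W- = 5 + 6.5 + 8 + 2 + 6.5 = 28
(Check: W+ + W- = 36 should equal n(n+1)/2 = 36.)
Step 4: Test statistic W = min(W+, W-) = 8.
Step 5: Ties in |d|, so use the tie-corrected normal approximation.
        E[W] = n(n+1)/4 = 8*9/4 = 18.
        Tie groups: |d|=2 (t=3), |d|=5 (t=2); sum(t^3 - t) = 30.
        Var[W] = n(n+1)(2n+1)/24 - sum(t^3-t)/48 = 1224/24 - 30/48 = 50.375.
        z = (W - E[W]) / sqrt(Var[W]) = (8 - 18) / 7.0975 = -1.4089.
        Two-sided p = 2*Phi(z) = 0.158853.
Step 6: alpha = 0.1. fail to reject H0.

W+ = 8, W- = 28, W = min = 8, p = 0.158853, fail to reject H0.


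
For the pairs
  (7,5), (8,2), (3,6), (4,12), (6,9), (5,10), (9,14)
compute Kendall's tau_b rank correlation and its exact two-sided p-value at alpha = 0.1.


Step 1: Enumerate the 21 unordered pairs (i,j) with i<j and classify each by sign(x_j-x_i) * sign(y_j-y_i).
  (1,2):dx=+1,dy=-3->D; (1,3):dx=-4,dy=+1->D; (1,4):dx=-3,dy=+7->D; (1,5):dx=-1,dy=+4->D
  (1,6):dx=-2,dy=+5->D; (1,7):dx=+2,dy=+9->C; (2,3):dx=-5,dy=+4->D; (2,4):dx=-4,dy=+10->D
  (2,5):dx=-2,dy=+7->D; (2,6):dx=-3,dy=+8->D; (2,7):dx=+1,dy=+12->C; (3,4):dx=+1,dy=+6->C
  (3,5):dx=+3,dy=+3->C; (3,6):dx=+2,dy=+4->C; (3,7):dx=+6,dy=+8->C; (4,5):dx=+2,dy=-3->D
  (4,6):dx=+1,dy=-2->D; (4,7):dx=+5,dy=+2->C; (5,6):dx=-1,dy=+1->D; (5,7):dx=+3,dy=+5->C
  (6,7):dx=+4,dy=+4->C
Step 2: C = 9, D = 12, total pairs = 21.
Step 3: tau = (C - D)/(n(n-1)/2) = (9 - 12)/21 = -0.142857.
Step 4: Exact two-sided p-value (enumerate n! = 5040 permutations of y under H0): p = 0.772619.
Step 5: alpha = 0.1. fail to reject H0.

tau_b = -0.1429 (C=9, D=12), p = 0.772619, fail to reject H0.


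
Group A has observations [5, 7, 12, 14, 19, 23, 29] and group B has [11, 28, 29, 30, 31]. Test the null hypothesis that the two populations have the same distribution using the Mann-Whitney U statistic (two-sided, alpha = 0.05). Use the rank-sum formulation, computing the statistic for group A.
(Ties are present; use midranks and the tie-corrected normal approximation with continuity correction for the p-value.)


Step 1: Combine and sort all 12 observations; assign midranks.
sorted (value, group): (5,X), (7,X), (11,Y), (12,X), (14,X), (19,X), (23,X), (28,Y), (29,X), (29,Y), (30,Y), (31,Y)
ranks: 5->1, 7->2, 11->3, 12->4, 14->5, 19->6, 23->7, 28->8, 29->9.5, 29->9.5, 30->11, 31->12
Step 2: Rank sum for X: R1 = 1 + 2 + 4 + 5 + 6 + 7 + 9.5 = 34.5.
Step 3: U_X = R1 - n1(n1+1)/2 = 34.5 - 7*8/2 = 34.5 - 28 = 6.5.
       U_Y = n1*n2 - U_X = 35 - 6.5 = 28.5.
Step 4: Ties are present, so use the tie-corrected normal approximation (with continuity correction) for the p-value.
Step 5: p-value = 0.087602; compare to alpha = 0.05. fail to reject H0.

U_X = 6.5, p = 0.087602, fail to reject H0 at alpha = 0.05.


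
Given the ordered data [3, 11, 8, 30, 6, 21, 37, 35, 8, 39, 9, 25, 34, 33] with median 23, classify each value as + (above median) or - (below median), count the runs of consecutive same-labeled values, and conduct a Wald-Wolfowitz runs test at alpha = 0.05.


Step 1: Compute median = 23; label A = above, B = below.
Labels in order: BBBABBAABABAAA  (n_A = 7, n_B = 7)
Step 2: Count runs R = 8.
Step 3: Under H0 (random ordering), E[R] = 2*n_A*n_B/(n_A+n_B) + 1 = 2*7*7/14 + 1 = 8.0000.
        Var[R] = 2*n_A*n_B*(2*n_A*n_B - n_A - n_B) / ((n_A+n_B)^2 * (n_A+n_B-1)) = 8232/2548 = 3.2308.
        SD[R] = 1.7974.
Step 4: R = E[R], so z = 0 with no continuity correction.
Step 5: Two-sided p-value via normal approximation = 2*(1 - Phi(|z|)) = 1.000000.
Step 6: alpha = 0.05. fail to reject H0.

R = 8, z = 0.0000, p = 1.000000, fail to reject H0.


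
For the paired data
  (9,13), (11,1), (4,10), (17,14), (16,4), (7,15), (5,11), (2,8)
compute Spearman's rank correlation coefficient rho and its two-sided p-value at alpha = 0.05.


Step 1: Rank x and y separately (midranks; no ties here).
rank(x): 9->5, 11->6, 4->2, 17->8, 16->7, 7->4, 5->3, 2->1
rank(y): 13->6, 1->1, 10->4, 14->7, 4->2, 15->8, 11->5, 8->3
Step 2: d_i = R_x(i) - R_y(i); compute d_i^2.
  (5-6)^2=1, (6-1)^2=25, (2-4)^2=4, (8-7)^2=1, (7-2)^2=25, (4-8)^2=16, (3-5)^2=4, (1-3)^2=4
sum(d^2) = 80.
Step 3: rho = 1 - 6*80 / (8*(8^2 - 1)) = 1 - 480/504 = 0.047619.
Step 4: Under H0, t = rho * sqrt((n-2)/(1-rho^2)) = 0.1168 ~ t(6).
Step 5: Two-sided p-value from the t-distribution with 6 df = 0.910849.
Step 6: alpha = 0.05. fail to reject H0.

rho = 0.0476, p = 0.910849, fail to reject H0 at alpha = 0.05.


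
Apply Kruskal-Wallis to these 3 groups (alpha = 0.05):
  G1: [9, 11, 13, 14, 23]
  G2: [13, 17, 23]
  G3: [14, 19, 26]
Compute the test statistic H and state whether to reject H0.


Step 1: Combine all N = 11 observations and assign midranks.
sorted (value, group, rank): (9,G1,1), (11,G1,2), (13,G1,3.5), (13,G2,3.5), (14,G1,5.5), (14,G3,5.5), (17,G2,7), (19,G3,8), (23,G1,9.5), (23,G2,9.5), (26,G3,11)
Step 2: Sum ranks within each group.
R_1 = 21.5 (n_1 = 5)
R_2 = 20 (n_2 = 3)
R_3 = 24.5 (n_3 = 3)
Step 3: H = 12/(N(N+1)) * sum(R_i^2/n_i) - 3(N+1)
     = 12/(11*12) * (21.5^2/5 + 20^2/3 + 24.5^2/3) - 3*12
     = 0.090909 * 425.867 - 36
     = 2.715152.
Step 4: Ties present; correction factor C = 1 - 18/(11^3 - 11) = 0.986364. Corrected H = 2.715152 / 0.986364 = 2.752688.
Step 5: Under H0, H ~ chi^2(2); p-value = 0.252500.
Step 6: alpha = 0.05. fail to reject H0.

H = 2.7527, df = 2, p = 0.252500, fail to reject H0.


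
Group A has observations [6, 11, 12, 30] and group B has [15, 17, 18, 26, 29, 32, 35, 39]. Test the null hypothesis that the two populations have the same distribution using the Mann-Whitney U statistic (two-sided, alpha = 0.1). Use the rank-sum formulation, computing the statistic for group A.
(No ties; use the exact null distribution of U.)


Step 1: Combine and sort all 12 observations; assign midranks.
sorted (value, group): (6,X), (11,X), (12,X), (15,Y), (17,Y), (18,Y), (26,Y), (29,Y), (30,X), (32,Y), (35,Y), (39,Y)
ranks: 6->1, 11->2, 12->3, 15->4, 17->5, 18->6, 26->7, 29->8, 30->9, 32->10, 35->11, 39->12
Step 2: Rank sum for X: R1 = 1 + 2 + 3 + 9 = 15.
Step 3: U_X = R1 - n1(n1+1)/2 = 15 - 4*5/2 = 15 - 10 = 5.
       U_Y = n1*n2 - U_X = 32 - 5 = 27.
Step 4: No ties, so the exact null distribution of U (based on enumerating the C(12,4) = 495 equally likely rank assignments) gives the two-sided p-value.
Step 5: p-value = 0.072727; compare to alpha = 0.1. reject H0.

U_X = 5, p = 0.072727, reject H0 at alpha = 0.1.


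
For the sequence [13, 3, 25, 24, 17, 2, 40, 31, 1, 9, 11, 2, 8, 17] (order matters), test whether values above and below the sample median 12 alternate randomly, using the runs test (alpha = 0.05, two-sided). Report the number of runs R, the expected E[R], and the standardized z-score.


Step 1: Compute median = 12; label A = above, B = below.
Labels in order: ABAAABAABBBBBA  (n_A = 7, n_B = 7)
Step 2: Count runs R = 7.
Step 3: Under H0 (random ordering), E[R] = 2*n_A*n_B/(n_A+n_B) + 1 = 2*7*7/14 + 1 = 8.0000.
        Var[R] = 2*n_A*n_B*(2*n_A*n_B - n_A - n_B) / ((n_A+n_B)^2 * (n_A+n_B-1)) = 8232/2548 = 3.2308.
        SD[R] = 1.7974.
Step 4: Continuity-corrected z = (R + 0.5 - E[R]) / SD[R] = (7 + 0.5 - 8.0000) / 1.7974 = -0.2782.
Step 5: Two-sided p-value via normal approximation = 2*(1 - Phi(|z|)) = 0.780879.
Step 6: alpha = 0.05. fail to reject H0.

R = 7, z = -0.2782, p = 0.780879, fail to reject H0.


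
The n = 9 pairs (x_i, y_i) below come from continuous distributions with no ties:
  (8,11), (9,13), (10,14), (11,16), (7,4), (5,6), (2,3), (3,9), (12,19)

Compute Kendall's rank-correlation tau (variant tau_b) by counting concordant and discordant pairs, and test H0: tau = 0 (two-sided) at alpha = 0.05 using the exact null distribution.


Step 1: Enumerate the 36 unordered pairs (i,j) with i<j and classify each by sign(x_j-x_i) * sign(y_j-y_i).
  (1,2):dx=+1,dy=+2->C; (1,3):dx=+2,dy=+3->C; (1,4):dx=+3,dy=+5->C; (1,5):dx=-1,dy=-7->C
  (1,6):dx=-3,dy=-5->C; (1,7):dx=-6,dy=-8->C; (1,8):dx=-5,dy=-2->C; (1,9):dx=+4,dy=+8->C
  (2,3):dx=+1,dy=+1->C; (2,4):dx=+2,dy=+3->C; (2,5):dx=-2,dy=-9->C; (2,6):dx=-4,dy=-7->C
  (2,7):dx=-7,dy=-10->C; (2,8):dx=-6,dy=-4->C; (2,9):dx=+3,dy=+6->C; (3,4):dx=+1,dy=+2->C
  (3,5):dx=-3,dy=-10->C; (3,6):dx=-5,dy=-8->C; (3,7):dx=-8,dy=-11->C; (3,8):dx=-7,dy=-5->C
  (3,9):dx=+2,dy=+5->C; (4,5):dx=-4,dy=-12->C; (4,6):dx=-6,dy=-10->C; (4,7):dx=-9,dy=-13->C
  (4,8):dx=-8,dy=-7->C; (4,9):dx=+1,dy=+3->C; (5,6):dx=-2,dy=+2->D; (5,7):dx=-5,dy=-1->C
  (5,8):dx=-4,dy=+5->D; (5,9):dx=+5,dy=+15->C; (6,7):dx=-3,dy=-3->C; (6,8):dx=-2,dy=+3->D
  (6,9):dx=+7,dy=+13->C; (7,8):dx=+1,dy=+6->C; (7,9):dx=+10,dy=+16->C; (8,9):dx=+9,dy=+10->C
Step 2: C = 33, D = 3, total pairs = 36.
Step 3: tau = (C - D)/(n(n-1)/2) = (33 - 3)/36 = 0.833333.
Step 4: Exact two-sided p-value (enumerate n! = 362880 permutations of y under H0): p = 0.000854.
Step 5: alpha = 0.05. reject H0.

tau_b = 0.8333 (C=33, D=3), p = 0.000854, reject H0.


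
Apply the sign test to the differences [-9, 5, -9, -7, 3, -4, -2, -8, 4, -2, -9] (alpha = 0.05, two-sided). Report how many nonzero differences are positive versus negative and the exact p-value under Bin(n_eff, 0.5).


Step 1: Discard zero differences. Original n = 11; n_eff = number of nonzero differences = 11.
Nonzero differences (with sign): -9, +5, -9, -7, +3, -4, -2, -8, +4, -2, -9
Step 2: Count signs: positive = 3, negative = 8.
Step 3: Under H0: P(positive) = 0.5, so the number of positives S ~ Bin(11, 0.5).
Step 4: Two-sided exact p-value = sum of Bin(11,0.5) probabilities at or below the observed probability = 0.226562.
Step 5: alpha = 0.05. fail to reject H0.

n_eff = 11, pos = 3, neg = 8, p = 0.226562, fail to reject H0.


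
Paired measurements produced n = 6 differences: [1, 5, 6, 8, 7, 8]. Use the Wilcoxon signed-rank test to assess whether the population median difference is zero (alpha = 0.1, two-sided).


Step 1: Drop any zero differences (none here) and take |d_i|.
|d| = [1, 5, 6, 8, 7, 8]
Step 2: Midrank |d_i| (ties get averaged ranks).
ranks: |1|->1, |5|->2, |6|->3, |8|->5.5, |7|->4, |8|->5.5
Step 3: Attach original signs; sum ranks with positive sign and with negative sign.
W+ = 1 + 2 + 3 + 5.5 + 4 + 5.5 = 21
W- = 0 = 0
(Check: W+ + W- = 21 should equal n(n+1)/2 = 21.)
Step 4: Test statistic W = min(W+, W-) = 0.
Step 5: Ties in |d|, so use the tie-corrected normal approximation.
        E[W] = n(n+1)/4 = 6*7/4 = 10.5.
        Tie groups: |d|=8 (t=2); sum(t^3 - t) = 6.
        Var[W] = n(n+1)(2n+1)/24 - sum(t^3-t)/48 = 546/24 - 6/48 = 22.625.
        z = (W - E[W]) / sqrt(Var[W]) = (0 - 10.5) / 4.7566 = -2.2075.
        Two-sided p = 2*Phi(z) = 0.027281.
Step 6: alpha = 0.1. reject H0.

W+ = 21, W- = 0, W = min = 0, p = 0.027281, reject H0.


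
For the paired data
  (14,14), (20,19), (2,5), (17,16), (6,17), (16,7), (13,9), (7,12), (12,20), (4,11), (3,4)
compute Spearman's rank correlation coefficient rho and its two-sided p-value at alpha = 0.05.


Step 1: Rank x and y separately (midranks; no ties here).
rank(x): 14->8, 20->11, 2->1, 17->10, 6->4, 16->9, 13->7, 7->5, 12->6, 4->3, 3->2
rank(y): 14->7, 19->10, 5->2, 16->8, 17->9, 7->3, 9->4, 12->6, 20->11, 11->5, 4->1
Step 2: d_i = R_x(i) - R_y(i); compute d_i^2.
  (8-7)^2=1, (11-10)^2=1, (1-2)^2=1, (10-8)^2=4, (4-9)^2=25, (9-3)^2=36, (7-4)^2=9, (5-6)^2=1, (6-11)^2=25, (3-5)^2=4, (2-1)^2=1
sum(d^2) = 108.
Step 3: rho = 1 - 6*108 / (11*(11^2 - 1)) = 1 - 648/1320 = 0.509091.
Step 4: Under H0, t = rho * sqrt((n-2)/(1-rho^2)) = 1.7744 ~ t(9).
Step 5: Two-sided p-value from the t-distribution with 9 df = 0.109737.
Step 6: alpha = 0.05. fail to reject H0.

rho = 0.5091, p = 0.109737, fail to reject H0 at alpha = 0.05.


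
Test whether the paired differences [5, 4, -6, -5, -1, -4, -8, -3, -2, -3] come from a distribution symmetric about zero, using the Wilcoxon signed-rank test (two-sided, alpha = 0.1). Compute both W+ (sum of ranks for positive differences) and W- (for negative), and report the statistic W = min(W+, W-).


Step 1: Drop any zero differences (none here) and take |d_i|.
|d| = [5, 4, 6, 5, 1, 4, 8, 3, 2, 3]
Step 2: Midrank |d_i| (ties get averaged ranks).
ranks: |5|->7.5, |4|->5.5, |6|->9, |5|->7.5, |1|->1, |4|->5.5, |8|->10, |3|->3.5, |2|->2, |3|->3.5
Step 3: Attach original signs; sum ranks with positive sign and with negative sign.
W+ = 7.5 + 5.5 = 13
W- = 9 + 7.5 + 1 + 5.5 + 10 + 3.5 + 2 + 3.5 = 42
(Check: W+ + W- = 55 should equal n(n+1)/2 = 55.)
Step 4: Test statistic W = min(W+, W-) = 13.
Step 5: Ties in |d|, so use the tie-corrected normal approximation.
        E[W] = n(n+1)/4 = 10*11/4 = 27.5.
        Tie groups: |d|=3 (t=2), |d|=4 (t=2), |d|=5 (t=2); sum(t^3 - t) = 18.
        Var[W] = n(n+1)(2n+1)/24 - sum(t^3-t)/48 = 2310/24 - 18/48 = 95.875.
        z = (W - E[W]) / sqrt(Var[W]) = (13 - 27.5) / 9.7916 = -1.4809.
        Two-sided p = 2*Phi(z) = 0.138643.
Step 6: alpha = 0.1. fail to reject H0.

W+ = 13, W- = 42, W = min = 13, p = 0.138643, fail to reject H0.


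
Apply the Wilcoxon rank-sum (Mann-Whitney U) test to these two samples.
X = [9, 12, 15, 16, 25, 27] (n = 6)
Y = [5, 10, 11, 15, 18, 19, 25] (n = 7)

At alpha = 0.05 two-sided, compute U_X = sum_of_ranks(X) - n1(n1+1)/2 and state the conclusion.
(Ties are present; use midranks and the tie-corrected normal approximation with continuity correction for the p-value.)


Step 1: Combine and sort all 13 observations; assign midranks.
sorted (value, group): (5,Y), (9,X), (10,Y), (11,Y), (12,X), (15,X), (15,Y), (16,X), (18,Y), (19,Y), (25,X), (25,Y), (27,X)
ranks: 5->1, 9->2, 10->3, 11->4, 12->5, 15->6.5, 15->6.5, 16->8, 18->9, 19->10, 25->11.5, 25->11.5, 27->13
Step 2: Rank sum for X: R1 = 2 + 5 + 6.5 + 8 + 11.5 + 13 = 46.
Step 3: U_X = R1 - n1(n1+1)/2 = 46 - 6*7/2 = 46 - 21 = 25.
       U_Y = n1*n2 - U_X = 42 - 25 = 17.
Step 4: Ties are present, so use the tie-corrected normal approximation (with continuity correction) for the p-value.
Step 5: p-value = 0.616104; compare to alpha = 0.05. fail to reject H0.

U_X = 25, p = 0.616104, fail to reject H0 at alpha = 0.05.


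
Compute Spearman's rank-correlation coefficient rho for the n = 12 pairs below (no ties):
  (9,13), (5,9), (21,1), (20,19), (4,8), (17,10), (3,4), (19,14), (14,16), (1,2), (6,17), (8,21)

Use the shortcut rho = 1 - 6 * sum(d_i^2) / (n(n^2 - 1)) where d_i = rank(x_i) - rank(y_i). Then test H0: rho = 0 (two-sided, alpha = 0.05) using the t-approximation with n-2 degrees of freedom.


Step 1: Rank x and y separately (midranks; no ties here).
rank(x): 9->7, 5->4, 21->12, 20->11, 4->3, 17->9, 3->2, 19->10, 14->8, 1->1, 6->5, 8->6
rank(y): 13->7, 9->5, 1->1, 19->11, 8->4, 10->6, 4->3, 14->8, 16->9, 2->2, 17->10, 21->12
Step 2: d_i = R_x(i) - R_y(i); compute d_i^2.
  (7-7)^2=0, (4-5)^2=1, (12-1)^2=121, (11-11)^2=0, (3-4)^2=1, (9-6)^2=9, (2-3)^2=1, (10-8)^2=4, (8-9)^2=1, (1-2)^2=1, (5-10)^2=25, (6-12)^2=36
sum(d^2) = 200.
Step 3: rho = 1 - 6*200 / (12*(12^2 - 1)) = 1 - 1200/1716 = 0.300699.
Step 4: Under H0, t = rho * sqrt((n-2)/(1-rho^2)) = 0.9970 ~ t(10).
Step 5: Two-sided p-value from the t-distribution with 10 df = 0.342260.
Step 6: alpha = 0.05. fail to reject H0.

rho = 0.3007, p = 0.342260, fail to reject H0 at alpha = 0.05.


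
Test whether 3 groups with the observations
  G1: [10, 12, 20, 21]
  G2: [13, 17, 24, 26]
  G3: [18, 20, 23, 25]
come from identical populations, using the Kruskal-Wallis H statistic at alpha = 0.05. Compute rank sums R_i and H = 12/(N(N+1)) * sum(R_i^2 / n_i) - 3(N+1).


Step 1: Combine all N = 12 observations and assign midranks.
sorted (value, group, rank): (10,G1,1), (12,G1,2), (13,G2,3), (17,G2,4), (18,G3,5), (20,G1,6.5), (20,G3,6.5), (21,G1,8), (23,G3,9), (24,G2,10), (25,G3,11), (26,G2,12)
Step 2: Sum ranks within each group.
R_1 = 17.5 (n_1 = 4)
R_2 = 29 (n_2 = 4)
R_3 = 31.5 (n_3 = 4)
Step 3: H = 12/(N(N+1)) * sum(R_i^2/n_i) - 3(N+1)
     = 12/(12*13) * (17.5^2/4 + 29^2/4 + 31.5^2/4) - 3*13
     = 0.076923 * 534.875 - 39
     = 2.144231.
Step 4: Ties present; correction factor C = 1 - 6/(12^3 - 12) = 0.996503. Corrected H = 2.144231 / 0.996503 = 2.151754.
Step 5: Under H0, H ~ chi^2(2); p-value = 0.340999.
Step 6: alpha = 0.05. fail to reject H0.

H = 2.1518, df = 2, p = 0.340999, fail to reject H0.


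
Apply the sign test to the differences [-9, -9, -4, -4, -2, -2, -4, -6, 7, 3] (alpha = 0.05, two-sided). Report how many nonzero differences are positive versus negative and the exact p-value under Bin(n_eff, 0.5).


Step 1: Discard zero differences. Original n = 10; n_eff = number of nonzero differences = 10.
Nonzero differences (with sign): -9, -9, -4, -4, -2, -2, -4, -6, +7, +3
Step 2: Count signs: positive = 2, negative = 8.
Step 3: Under H0: P(positive) = 0.5, so the number of positives S ~ Bin(10, 0.5).
Step 4: Two-sided exact p-value = sum of Bin(10,0.5) probabilities at or below the observed probability = 0.109375.
Step 5: alpha = 0.05. fail to reject H0.

n_eff = 10, pos = 2, neg = 8, p = 0.109375, fail to reject H0.


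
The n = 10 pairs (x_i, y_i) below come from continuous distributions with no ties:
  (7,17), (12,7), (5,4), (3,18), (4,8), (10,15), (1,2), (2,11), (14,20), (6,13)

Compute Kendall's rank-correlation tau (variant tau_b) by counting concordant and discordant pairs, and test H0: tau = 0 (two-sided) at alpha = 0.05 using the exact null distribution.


Step 1: Enumerate the 45 unordered pairs (i,j) with i<j and classify each by sign(x_j-x_i) * sign(y_j-y_i).
  (1,2):dx=+5,dy=-10->D; (1,3):dx=-2,dy=-13->C; (1,4):dx=-4,dy=+1->D; (1,5):dx=-3,dy=-9->C
  (1,6):dx=+3,dy=-2->D; (1,7):dx=-6,dy=-15->C; (1,8):dx=-5,dy=-6->C; (1,9):dx=+7,dy=+3->C
  (1,10):dx=-1,dy=-4->C; (2,3):dx=-7,dy=-3->C; (2,4):dx=-9,dy=+11->D; (2,5):dx=-8,dy=+1->D
  (2,6):dx=-2,dy=+8->D; (2,7):dx=-11,dy=-5->C; (2,8):dx=-10,dy=+4->D; (2,9):dx=+2,dy=+13->C
  (2,10):dx=-6,dy=+6->D; (3,4):dx=-2,dy=+14->D; (3,5):dx=-1,dy=+4->D; (3,6):dx=+5,dy=+11->C
  (3,7):dx=-4,dy=-2->C; (3,8):dx=-3,dy=+7->D; (3,9):dx=+9,dy=+16->C; (3,10):dx=+1,dy=+9->C
  (4,5):dx=+1,dy=-10->D; (4,6):dx=+7,dy=-3->D; (4,7):dx=-2,dy=-16->C; (4,8):dx=-1,dy=-7->C
  (4,9):dx=+11,dy=+2->C; (4,10):dx=+3,dy=-5->D; (5,6):dx=+6,dy=+7->C; (5,7):dx=-3,dy=-6->C
  (5,8):dx=-2,dy=+3->D; (5,9):dx=+10,dy=+12->C; (5,10):dx=+2,dy=+5->C; (6,7):dx=-9,dy=-13->C
  (6,8):dx=-8,dy=-4->C; (6,9):dx=+4,dy=+5->C; (6,10):dx=-4,dy=-2->C; (7,8):dx=+1,dy=+9->C
  (7,9):dx=+13,dy=+18->C; (7,10):dx=+5,dy=+11->C; (8,9):dx=+12,dy=+9->C; (8,10):dx=+4,dy=+2->C
  (9,10):dx=-8,dy=-7->C
Step 2: C = 30, D = 15, total pairs = 45.
Step 3: tau = (C - D)/(n(n-1)/2) = (30 - 15)/45 = 0.333333.
Step 4: Exact two-sided p-value (enumerate n! = 3628800 permutations of y under H0): p = 0.216373.
Step 5: alpha = 0.05. fail to reject H0.

tau_b = 0.3333 (C=30, D=15), p = 0.216373, fail to reject H0.


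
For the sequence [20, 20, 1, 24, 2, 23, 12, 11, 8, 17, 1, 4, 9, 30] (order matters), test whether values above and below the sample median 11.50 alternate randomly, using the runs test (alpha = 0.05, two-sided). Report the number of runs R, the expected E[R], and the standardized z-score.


Step 1: Compute median = 11.50; label A = above, B = below.
Labels in order: AABABAABBABBBA  (n_A = 7, n_B = 7)
Step 2: Count runs R = 9.
Step 3: Under H0 (random ordering), E[R] = 2*n_A*n_B/(n_A+n_B) + 1 = 2*7*7/14 + 1 = 8.0000.
        Var[R] = 2*n_A*n_B*(2*n_A*n_B - n_A - n_B) / ((n_A+n_B)^2 * (n_A+n_B-1)) = 8232/2548 = 3.2308.
        SD[R] = 1.7974.
Step 4: Continuity-corrected z = (R - 0.5 - E[R]) / SD[R] = (9 - 0.5 - 8.0000) / 1.7974 = 0.2782.
Step 5: Two-sided p-value via normal approximation = 2*(1 - Phi(|z|)) = 0.780879.
Step 6: alpha = 0.05. fail to reject H0.

R = 9, z = 0.2782, p = 0.780879, fail to reject H0.


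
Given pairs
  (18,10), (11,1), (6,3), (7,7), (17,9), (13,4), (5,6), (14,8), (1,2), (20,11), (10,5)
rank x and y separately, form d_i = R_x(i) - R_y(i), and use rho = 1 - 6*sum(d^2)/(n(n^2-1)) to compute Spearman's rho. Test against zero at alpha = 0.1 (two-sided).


Step 1: Rank x and y separately (midranks; no ties here).
rank(x): 18->10, 11->6, 6->3, 7->4, 17->9, 13->7, 5->2, 14->8, 1->1, 20->11, 10->5
rank(y): 10->10, 1->1, 3->3, 7->7, 9->9, 4->4, 6->6, 8->8, 2->2, 11->11, 5->5
Step 2: d_i = R_x(i) - R_y(i); compute d_i^2.
  (10-10)^2=0, (6-1)^2=25, (3-3)^2=0, (4-7)^2=9, (9-9)^2=0, (7-4)^2=9, (2-6)^2=16, (8-8)^2=0, (1-2)^2=1, (11-11)^2=0, (5-5)^2=0
sum(d^2) = 60.
Step 3: rho = 1 - 6*60 / (11*(11^2 - 1)) = 1 - 360/1320 = 0.727273.
Step 4: Under H0, t = rho * sqrt((n-2)/(1-rho^2)) = 3.1789 ~ t(9).
Step 5: Two-sided p-value from the t-distribution with 9 df = 0.011205.
Step 6: alpha = 0.1. reject H0.

rho = 0.7273, p = 0.011205, reject H0 at alpha = 0.1.


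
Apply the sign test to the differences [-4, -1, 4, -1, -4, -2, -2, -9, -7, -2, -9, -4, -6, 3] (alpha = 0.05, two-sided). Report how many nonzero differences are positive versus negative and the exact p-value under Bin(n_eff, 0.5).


Step 1: Discard zero differences. Original n = 14; n_eff = number of nonzero differences = 14.
Nonzero differences (with sign): -4, -1, +4, -1, -4, -2, -2, -9, -7, -2, -9, -4, -6, +3
Step 2: Count signs: positive = 2, negative = 12.
Step 3: Under H0: P(positive) = 0.5, so the number of positives S ~ Bin(14, 0.5).
Step 4: Two-sided exact p-value = sum of Bin(14,0.5) probabilities at or below the observed probability = 0.012939.
Step 5: alpha = 0.05. reject H0.

n_eff = 14, pos = 2, neg = 12, p = 0.012939, reject H0.


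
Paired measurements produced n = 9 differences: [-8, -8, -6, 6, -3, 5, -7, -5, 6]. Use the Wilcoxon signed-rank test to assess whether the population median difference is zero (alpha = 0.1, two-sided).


Step 1: Drop any zero differences (none here) and take |d_i|.
|d| = [8, 8, 6, 6, 3, 5, 7, 5, 6]
Step 2: Midrank |d_i| (ties get averaged ranks).
ranks: |8|->8.5, |8|->8.5, |6|->5, |6|->5, |3|->1, |5|->2.5, |7|->7, |5|->2.5, |6|->5
Step 3: Attach original signs; sum ranks with positive sign and with negative sign.
W+ = 5 + 2.5 + 5 = 12.5
W- = 8.5 + 8.5 + 5 + 1 + 7 + 2.5 = 32.5
(Check: W+ + W- = 45 should equal n(n+1)/2 = 45.)
Step 4: Test statistic W = min(W+, W-) = 12.5.
Step 5: Ties in |d|, so use the tie-corrected normal approximation.
        E[W] = n(n+1)/4 = 9*10/4 = 22.5.
        Tie groups: |d|=5 (t=2), |d|=6 (t=3), |d|=8 (t=2); sum(t^3 - t) = 36.
        Var[W] = n(n+1)(2n+1)/24 - sum(t^3-t)/48 = 1710/24 - 36/48 = 70.5.
        z = (W - E[W]) / sqrt(Var[W]) = (12.5 - 22.5) / 8.3964 = -1.1910.
        Two-sided p = 2*Phi(z) = 0.233660.
Step 6: alpha = 0.1. fail to reject H0.

W+ = 12.5, W- = 32.5, W = min = 12.5, p = 0.233660, fail to reject H0.


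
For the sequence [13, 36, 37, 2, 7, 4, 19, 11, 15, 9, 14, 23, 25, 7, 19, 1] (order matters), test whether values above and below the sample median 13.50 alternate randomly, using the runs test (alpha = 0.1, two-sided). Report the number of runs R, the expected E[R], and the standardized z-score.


Step 1: Compute median = 13.50; label A = above, B = below.
Labels in order: BAABBBABABAAABAB  (n_A = 8, n_B = 8)
Step 2: Count runs R = 11.
Step 3: Under H0 (random ordering), E[R] = 2*n_A*n_B/(n_A+n_B) + 1 = 2*8*8/16 + 1 = 9.0000.
        Var[R] = 2*n_A*n_B*(2*n_A*n_B - n_A - n_B) / ((n_A+n_B)^2 * (n_A+n_B-1)) = 14336/3840 = 3.7333.
        SD[R] = 1.9322.
Step 4: Continuity-corrected z = (R - 0.5 - E[R]) / SD[R] = (11 - 0.5 - 9.0000) / 1.9322 = 0.7763.
Step 5: Two-sided p-value via normal approximation = 2*(1 - Phi(|z|)) = 0.437558.
Step 6: alpha = 0.1. fail to reject H0.

R = 11, z = 0.7763, p = 0.437558, fail to reject H0.


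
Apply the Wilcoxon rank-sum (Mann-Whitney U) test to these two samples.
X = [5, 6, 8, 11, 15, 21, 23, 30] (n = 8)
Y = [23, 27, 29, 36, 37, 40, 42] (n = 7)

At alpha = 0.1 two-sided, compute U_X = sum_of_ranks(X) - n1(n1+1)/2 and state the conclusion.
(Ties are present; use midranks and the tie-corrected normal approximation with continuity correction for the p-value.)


Step 1: Combine and sort all 15 observations; assign midranks.
sorted (value, group): (5,X), (6,X), (8,X), (11,X), (15,X), (21,X), (23,X), (23,Y), (27,Y), (29,Y), (30,X), (36,Y), (37,Y), (40,Y), (42,Y)
ranks: 5->1, 6->2, 8->3, 11->4, 15->5, 21->6, 23->7.5, 23->7.5, 27->9, 29->10, 30->11, 36->12, 37->13, 40->14, 42->15
Step 2: Rank sum for X: R1 = 1 + 2 + 3 + 4 + 5 + 6 + 7.5 + 11 = 39.5.
Step 3: U_X = R1 - n1(n1+1)/2 = 39.5 - 8*9/2 = 39.5 - 36 = 3.5.
       U_Y = n1*n2 - U_X = 56 - 3.5 = 52.5.
Step 4: Ties are present, so use the tie-corrected normal approximation (with continuity correction) for the p-value.
Step 5: p-value = 0.005437; compare to alpha = 0.1. reject H0.

U_X = 3.5, p = 0.005437, reject H0 at alpha = 0.1.


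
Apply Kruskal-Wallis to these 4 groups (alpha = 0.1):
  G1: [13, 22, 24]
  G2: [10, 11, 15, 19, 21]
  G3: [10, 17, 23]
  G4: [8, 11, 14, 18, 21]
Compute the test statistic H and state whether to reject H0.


Step 1: Combine all N = 16 observations and assign midranks.
sorted (value, group, rank): (8,G4,1), (10,G2,2.5), (10,G3,2.5), (11,G2,4.5), (11,G4,4.5), (13,G1,6), (14,G4,7), (15,G2,8), (17,G3,9), (18,G4,10), (19,G2,11), (21,G2,12.5), (21,G4,12.5), (22,G1,14), (23,G3,15), (24,G1,16)
Step 2: Sum ranks within each group.
R_1 = 36 (n_1 = 3)
R_2 = 38.5 (n_2 = 5)
R_3 = 26.5 (n_3 = 3)
R_4 = 35 (n_4 = 5)
Step 3: H = 12/(N(N+1)) * sum(R_i^2/n_i) - 3(N+1)
     = 12/(16*17) * (36^2/3 + 38.5^2/5 + 26.5^2/3 + 35^2/5) - 3*17
     = 0.044118 * 1207.53 - 51
     = 2.273529.
Step 4: Ties present; correction factor C = 1 - 18/(16^3 - 16) = 0.995588. Corrected H = 2.273529 / 0.995588 = 2.283604.
Step 5: Under H0, H ~ chi^2(3); p-value = 0.515669.
Step 6: alpha = 0.1. fail to reject H0.

H = 2.2836, df = 3, p = 0.515669, fail to reject H0.


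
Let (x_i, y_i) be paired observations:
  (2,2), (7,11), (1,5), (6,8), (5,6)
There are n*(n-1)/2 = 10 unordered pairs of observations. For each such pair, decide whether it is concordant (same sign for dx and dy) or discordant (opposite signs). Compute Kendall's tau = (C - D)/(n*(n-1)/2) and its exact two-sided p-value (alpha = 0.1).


Step 1: Enumerate the 10 unordered pairs (i,j) with i<j and classify each by sign(x_j-x_i) * sign(y_j-y_i).
  (1,2):dx=+5,dy=+9->C; (1,3):dx=-1,dy=+3->D; (1,4):dx=+4,dy=+6->C; (1,5):dx=+3,dy=+4->C
  (2,3):dx=-6,dy=-6->C; (2,4):dx=-1,dy=-3->C; (2,5):dx=-2,dy=-5->C; (3,4):dx=+5,dy=+3->C
  (3,5):dx=+4,dy=+1->C; (4,5):dx=-1,dy=-2->C
Step 2: C = 9, D = 1, total pairs = 10.
Step 3: tau = (C - D)/(n(n-1)/2) = (9 - 1)/10 = 0.800000.
Step 4: Exact two-sided p-value (enumerate n! = 120 permutations of y under H0): p = 0.083333.
Step 5: alpha = 0.1. reject H0.

tau_b = 0.8000 (C=9, D=1), p = 0.083333, reject H0.


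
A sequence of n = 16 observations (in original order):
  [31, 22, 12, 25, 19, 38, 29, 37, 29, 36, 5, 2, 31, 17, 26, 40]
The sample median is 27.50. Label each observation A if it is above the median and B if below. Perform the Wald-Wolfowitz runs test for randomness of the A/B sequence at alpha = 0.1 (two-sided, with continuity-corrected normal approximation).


Step 1: Compute median = 27.50; label A = above, B = below.
Labels in order: ABBBBAAAAABBABBA  (n_A = 8, n_B = 8)
Step 2: Count runs R = 7.
Step 3: Under H0 (random ordering), E[R] = 2*n_A*n_B/(n_A+n_B) + 1 = 2*8*8/16 + 1 = 9.0000.
        Var[R] = 2*n_A*n_B*(2*n_A*n_B - n_A - n_B) / ((n_A+n_B)^2 * (n_A+n_B-1)) = 14336/3840 = 3.7333.
        SD[R] = 1.9322.
Step 4: Continuity-corrected z = (R + 0.5 - E[R]) / SD[R] = (7 + 0.5 - 9.0000) / 1.9322 = -0.7763.
Step 5: Two-sided p-value via normal approximation = 2*(1 - Phi(|z|)) = 0.437558.
Step 6: alpha = 0.1. fail to reject H0.

R = 7, z = -0.7763, p = 0.437558, fail to reject H0.


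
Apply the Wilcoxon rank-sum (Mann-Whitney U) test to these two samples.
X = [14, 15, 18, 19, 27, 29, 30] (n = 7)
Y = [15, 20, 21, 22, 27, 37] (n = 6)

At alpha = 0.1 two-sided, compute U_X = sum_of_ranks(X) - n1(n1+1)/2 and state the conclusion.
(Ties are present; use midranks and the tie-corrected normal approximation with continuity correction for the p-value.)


Step 1: Combine and sort all 13 observations; assign midranks.
sorted (value, group): (14,X), (15,X), (15,Y), (18,X), (19,X), (20,Y), (21,Y), (22,Y), (27,X), (27,Y), (29,X), (30,X), (37,Y)
ranks: 14->1, 15->2.5, 15->2.5, 18->4, 19->5, 20->6, 21->7, 22->8, 27->9.5, 27->9.5, 29->11, 30->12, 37->13
Step 2: Rank sum for X: R1 = 1 + 2.5 + 4 + 5 + 9.5 + 11 + 12 = 45.
Step 3: U_X = R1 - n1(n1+1)/2 = 45 - 7*8/2 = 45 - 28 = 17.
       U_Y = n1*n2 - U_X = 42 - 17 = 25.
Step 4: Ties are present, so use the tie-corrected normal approximation (with continuity correction) for the p-value.
Step 5: p-value = 0.616104; compare to alpha = 0.1. fail to reject H0.

U_X = 17, p = 0.616104, fail to reject H0 at alpha = 0.1.
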